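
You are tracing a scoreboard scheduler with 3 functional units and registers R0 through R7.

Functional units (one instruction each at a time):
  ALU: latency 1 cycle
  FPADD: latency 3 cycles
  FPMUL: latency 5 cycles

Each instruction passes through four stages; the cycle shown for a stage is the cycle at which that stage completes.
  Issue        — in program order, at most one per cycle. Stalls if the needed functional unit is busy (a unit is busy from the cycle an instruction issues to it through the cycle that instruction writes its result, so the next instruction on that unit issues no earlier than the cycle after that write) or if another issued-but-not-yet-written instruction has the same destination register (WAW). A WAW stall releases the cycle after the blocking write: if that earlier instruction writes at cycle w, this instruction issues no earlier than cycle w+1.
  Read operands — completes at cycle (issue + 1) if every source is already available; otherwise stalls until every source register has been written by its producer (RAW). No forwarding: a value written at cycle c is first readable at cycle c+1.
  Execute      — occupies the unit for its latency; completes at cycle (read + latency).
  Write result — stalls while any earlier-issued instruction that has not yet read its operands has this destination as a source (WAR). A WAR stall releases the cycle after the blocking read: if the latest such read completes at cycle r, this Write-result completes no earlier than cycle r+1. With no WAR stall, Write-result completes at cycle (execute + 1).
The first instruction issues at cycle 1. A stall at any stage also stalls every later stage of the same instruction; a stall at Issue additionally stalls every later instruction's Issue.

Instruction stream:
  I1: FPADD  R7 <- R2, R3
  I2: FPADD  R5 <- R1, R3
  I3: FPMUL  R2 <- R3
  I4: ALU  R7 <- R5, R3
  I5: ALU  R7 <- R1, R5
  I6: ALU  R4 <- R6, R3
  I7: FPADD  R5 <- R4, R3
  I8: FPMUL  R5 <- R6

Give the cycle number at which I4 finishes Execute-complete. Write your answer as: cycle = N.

[1] I1 dispatched to FPADD
[2] I1 operands ready
[5] I1 complete
[6] R7←I1
[7] I2 dispatched to FPADD
[8] I2 operands ready | I3 dispatched to FPMUL
[9] I3 operands ready | I4 dispatched to ALU
[11] I2 complete
[12] R5←I2
[13] I4 operands ready
[14] I3 complete | I4 complete
[15] R2←I3 | R7←I4
[16] I5 dispatched to ALU
[17] I5 operands ready
[18] I5 complete
[19] R7←I5
[20] I6 dispatched to ALU
[21] I6 operands ready | I7 dispatched to FPADD
[22] I6 complete
[23] R4←I6
[24] I7 operands ready
[27] I7 complete
[28] R5←I7
[29] I8 dispatched to FPMUL
[30] I8 operands ready
[35] I8 complete
[36] R5←I8

cycle = 14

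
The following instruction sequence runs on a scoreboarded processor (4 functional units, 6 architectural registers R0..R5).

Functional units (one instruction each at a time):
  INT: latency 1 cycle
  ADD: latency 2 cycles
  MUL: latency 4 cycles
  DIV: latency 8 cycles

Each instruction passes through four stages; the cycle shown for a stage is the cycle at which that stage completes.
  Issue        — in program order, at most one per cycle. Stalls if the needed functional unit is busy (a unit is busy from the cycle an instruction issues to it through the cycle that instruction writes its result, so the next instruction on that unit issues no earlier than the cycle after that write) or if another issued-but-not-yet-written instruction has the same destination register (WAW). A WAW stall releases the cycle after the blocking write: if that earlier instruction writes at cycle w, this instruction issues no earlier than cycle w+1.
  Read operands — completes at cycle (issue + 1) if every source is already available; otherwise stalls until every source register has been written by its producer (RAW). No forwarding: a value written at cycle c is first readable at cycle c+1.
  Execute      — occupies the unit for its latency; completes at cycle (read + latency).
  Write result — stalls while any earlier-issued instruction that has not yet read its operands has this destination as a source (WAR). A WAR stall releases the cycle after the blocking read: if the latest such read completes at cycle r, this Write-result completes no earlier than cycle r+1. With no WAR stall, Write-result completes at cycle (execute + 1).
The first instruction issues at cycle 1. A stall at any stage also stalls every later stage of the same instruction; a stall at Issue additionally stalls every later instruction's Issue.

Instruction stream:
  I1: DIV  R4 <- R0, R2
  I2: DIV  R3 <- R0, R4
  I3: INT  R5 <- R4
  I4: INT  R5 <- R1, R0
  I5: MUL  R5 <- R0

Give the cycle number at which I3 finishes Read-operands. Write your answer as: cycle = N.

t=1  I1 dispatched to DIV
t=2  I1 operands ready
t=10  I1 complete
t=11  R4←I1
t=12  I2 dispatched to DIV
t=13  I2 operands ready · I3 dispatched to INT
t=14  I3 operands ready
t=15  I3 complete
t=16  R5←I3
t=17  I4 dispatched to INT
t=18  I4 operands ready
t=19  I4 complete
t=20  R5←I4
t=21  I2 complete · I5 dispatched to MUL
t=22  R3←I2 · I5 operands ready
t=26  I5 complete
t=27  R5←I5

cycle = 14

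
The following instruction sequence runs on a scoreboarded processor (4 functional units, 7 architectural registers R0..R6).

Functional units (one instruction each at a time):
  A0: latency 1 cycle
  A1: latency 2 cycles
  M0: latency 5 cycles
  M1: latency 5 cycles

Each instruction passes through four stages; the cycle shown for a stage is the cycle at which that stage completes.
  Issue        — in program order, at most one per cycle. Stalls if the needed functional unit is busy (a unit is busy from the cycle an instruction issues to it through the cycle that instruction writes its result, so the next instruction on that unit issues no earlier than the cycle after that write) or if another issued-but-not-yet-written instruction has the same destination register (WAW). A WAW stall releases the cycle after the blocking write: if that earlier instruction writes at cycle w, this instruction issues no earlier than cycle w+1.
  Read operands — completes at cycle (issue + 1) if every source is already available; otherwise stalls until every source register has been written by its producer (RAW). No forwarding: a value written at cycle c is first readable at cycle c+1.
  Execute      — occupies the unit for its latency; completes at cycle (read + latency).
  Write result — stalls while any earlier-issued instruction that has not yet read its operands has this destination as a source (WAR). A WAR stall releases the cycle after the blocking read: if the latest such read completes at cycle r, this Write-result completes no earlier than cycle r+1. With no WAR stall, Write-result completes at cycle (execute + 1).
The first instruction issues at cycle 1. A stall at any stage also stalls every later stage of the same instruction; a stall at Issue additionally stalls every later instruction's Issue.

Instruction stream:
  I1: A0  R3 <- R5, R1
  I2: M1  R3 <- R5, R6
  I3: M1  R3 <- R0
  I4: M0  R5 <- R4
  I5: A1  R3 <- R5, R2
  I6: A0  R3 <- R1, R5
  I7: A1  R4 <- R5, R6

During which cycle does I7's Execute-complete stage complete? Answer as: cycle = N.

cycle = 30

[1] I1→A0
[2] I1 RO
[3] I1 EX
[4] I1 WR R3
[5] I2→M1
[6] I2 RO
[11] I2 EX
[12] I2 WR R3
[13] I3→M1
[14] I3 RO; I4→M0
[15] I4 RO
[19] I3 EX
[20] I3 WR R3; I4 EX
[21] I4 WR R5; I5→A1
[22] I5 RO
[24] I5 EX
[25] I5 WR R3
[26] I6→A0
[27] I6 RO; I7→A1
[28] I6 EX; I7 RO
[29] I6 WR R3
[30] I7 EX
[31] I7 WR R4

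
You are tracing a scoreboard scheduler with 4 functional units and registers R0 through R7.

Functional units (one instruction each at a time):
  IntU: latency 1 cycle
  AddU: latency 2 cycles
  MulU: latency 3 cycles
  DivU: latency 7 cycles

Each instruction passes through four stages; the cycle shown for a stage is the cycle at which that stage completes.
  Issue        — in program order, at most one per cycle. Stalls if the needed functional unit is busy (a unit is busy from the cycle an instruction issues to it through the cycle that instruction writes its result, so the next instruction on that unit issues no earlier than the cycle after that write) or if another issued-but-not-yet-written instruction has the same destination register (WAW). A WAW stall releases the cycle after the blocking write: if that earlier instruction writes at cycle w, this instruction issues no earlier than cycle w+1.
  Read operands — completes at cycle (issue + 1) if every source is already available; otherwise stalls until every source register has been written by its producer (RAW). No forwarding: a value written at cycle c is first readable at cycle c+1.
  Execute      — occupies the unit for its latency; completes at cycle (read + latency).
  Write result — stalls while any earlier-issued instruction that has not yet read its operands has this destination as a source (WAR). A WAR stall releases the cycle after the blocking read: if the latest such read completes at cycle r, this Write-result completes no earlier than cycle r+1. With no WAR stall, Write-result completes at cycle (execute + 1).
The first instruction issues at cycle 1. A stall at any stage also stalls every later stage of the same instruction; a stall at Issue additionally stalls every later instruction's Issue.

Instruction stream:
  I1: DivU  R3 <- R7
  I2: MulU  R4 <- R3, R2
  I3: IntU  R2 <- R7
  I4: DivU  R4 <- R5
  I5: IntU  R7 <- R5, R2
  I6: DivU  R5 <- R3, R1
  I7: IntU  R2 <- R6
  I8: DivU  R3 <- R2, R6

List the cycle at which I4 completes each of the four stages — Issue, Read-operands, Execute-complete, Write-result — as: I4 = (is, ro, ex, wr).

I4 = (16, 17, 24, 25)

I1 -> (1, 2, 9, 10)
I2 -> (2, 11, 14, 15)  // RAW R3: wait I1 write@10
I3 -> (3, 4, 5, 12)  // WAR R2: wait I2 read@11
I4 -> (16, 17, 24, 25)  // WAW R4: wait I2 write@15
I5 -> (17, 18, 19, 20)
I6 -> (26, 27, 34, 35)  // struct: DivU busy until I4 writes@25
I7 -> (27, 28, 29, 30)
I8 -> (36, 37, 44, 45)  // struct: DivU busy until I6 writes@35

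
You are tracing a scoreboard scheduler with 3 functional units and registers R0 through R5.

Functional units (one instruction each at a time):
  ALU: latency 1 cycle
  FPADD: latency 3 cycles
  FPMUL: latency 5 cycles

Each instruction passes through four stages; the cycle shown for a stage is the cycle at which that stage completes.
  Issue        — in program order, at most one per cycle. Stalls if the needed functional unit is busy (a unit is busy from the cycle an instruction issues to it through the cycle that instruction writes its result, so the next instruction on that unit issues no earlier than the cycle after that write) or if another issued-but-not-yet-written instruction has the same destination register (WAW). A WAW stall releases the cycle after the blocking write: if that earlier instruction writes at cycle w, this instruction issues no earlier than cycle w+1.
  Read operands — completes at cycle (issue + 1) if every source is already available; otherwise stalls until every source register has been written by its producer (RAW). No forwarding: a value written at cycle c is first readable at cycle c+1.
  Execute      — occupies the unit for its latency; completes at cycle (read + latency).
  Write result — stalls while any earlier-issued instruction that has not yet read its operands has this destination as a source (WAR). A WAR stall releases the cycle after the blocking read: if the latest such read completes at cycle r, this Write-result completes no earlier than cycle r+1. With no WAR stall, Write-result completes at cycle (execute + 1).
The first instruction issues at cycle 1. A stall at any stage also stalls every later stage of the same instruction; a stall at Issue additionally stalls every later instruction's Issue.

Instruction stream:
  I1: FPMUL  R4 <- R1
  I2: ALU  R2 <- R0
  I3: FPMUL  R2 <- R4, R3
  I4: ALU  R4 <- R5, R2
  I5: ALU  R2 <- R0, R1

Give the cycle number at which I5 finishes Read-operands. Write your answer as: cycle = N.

I1 -> (1, 2, 7, 8)
I2 -> (2, 3, 4, 5)
I3 -> (9, 10, 15, 16)  // struct: FPMUL busy until I1 writes@8
I4 -> (10, 17, 18, 19)  // RAW R2: wait I3 write@16
I5 -> (20, 21, 22, 23)  // struct: ALU busy until I4 writes@19

cycle = 21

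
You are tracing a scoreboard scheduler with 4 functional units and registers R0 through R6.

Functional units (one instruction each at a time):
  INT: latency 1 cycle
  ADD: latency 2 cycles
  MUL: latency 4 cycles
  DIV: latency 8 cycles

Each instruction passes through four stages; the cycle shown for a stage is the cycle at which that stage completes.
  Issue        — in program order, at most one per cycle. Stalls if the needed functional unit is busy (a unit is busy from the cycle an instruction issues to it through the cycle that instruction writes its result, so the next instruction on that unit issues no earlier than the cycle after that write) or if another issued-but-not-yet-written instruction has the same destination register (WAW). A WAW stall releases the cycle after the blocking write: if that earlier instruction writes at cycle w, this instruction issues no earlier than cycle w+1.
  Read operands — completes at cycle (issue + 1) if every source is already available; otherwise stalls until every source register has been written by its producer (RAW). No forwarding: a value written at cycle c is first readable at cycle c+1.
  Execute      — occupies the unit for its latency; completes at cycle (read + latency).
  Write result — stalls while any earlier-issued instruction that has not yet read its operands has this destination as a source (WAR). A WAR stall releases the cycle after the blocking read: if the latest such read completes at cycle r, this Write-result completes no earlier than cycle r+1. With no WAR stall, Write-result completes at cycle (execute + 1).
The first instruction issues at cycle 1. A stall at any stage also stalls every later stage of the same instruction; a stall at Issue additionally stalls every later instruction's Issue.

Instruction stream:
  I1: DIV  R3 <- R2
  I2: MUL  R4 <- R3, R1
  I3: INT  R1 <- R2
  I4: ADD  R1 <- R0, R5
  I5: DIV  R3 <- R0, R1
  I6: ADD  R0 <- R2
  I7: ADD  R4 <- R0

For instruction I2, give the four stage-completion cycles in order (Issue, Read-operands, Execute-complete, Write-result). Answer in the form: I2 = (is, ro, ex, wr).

I2 = (2, 12, 16, 17)

[1] issue I1 (DIV)
[2] I1 read-ops | issue I2 (MUL)
[3] issue I3 (INT)
[4] I3 read-ops
[5] I3 finished on INT
[10] I1 finished on DIV
[11] I1→R3
[12] I2 read-ops
[13] I3→R1
[14] issue I4 (ADD)
[15] I4 read-ops | issue I5 (DIV)
[16] I2 finished on MUL
[17] I2→R4 | I4 finished on ADD
[18] I4→R1
[19] I5 read-ops | issue I6 (ADD)
[20] I6 read-ops
[22] I6 finished on ADD
[23] I6→R0
[24] issue I7 (ADD)
[25] I7 read-ops
[27] I5 finished on DIV | I7 finished on ADD
[28] I5→R3 | I7→R4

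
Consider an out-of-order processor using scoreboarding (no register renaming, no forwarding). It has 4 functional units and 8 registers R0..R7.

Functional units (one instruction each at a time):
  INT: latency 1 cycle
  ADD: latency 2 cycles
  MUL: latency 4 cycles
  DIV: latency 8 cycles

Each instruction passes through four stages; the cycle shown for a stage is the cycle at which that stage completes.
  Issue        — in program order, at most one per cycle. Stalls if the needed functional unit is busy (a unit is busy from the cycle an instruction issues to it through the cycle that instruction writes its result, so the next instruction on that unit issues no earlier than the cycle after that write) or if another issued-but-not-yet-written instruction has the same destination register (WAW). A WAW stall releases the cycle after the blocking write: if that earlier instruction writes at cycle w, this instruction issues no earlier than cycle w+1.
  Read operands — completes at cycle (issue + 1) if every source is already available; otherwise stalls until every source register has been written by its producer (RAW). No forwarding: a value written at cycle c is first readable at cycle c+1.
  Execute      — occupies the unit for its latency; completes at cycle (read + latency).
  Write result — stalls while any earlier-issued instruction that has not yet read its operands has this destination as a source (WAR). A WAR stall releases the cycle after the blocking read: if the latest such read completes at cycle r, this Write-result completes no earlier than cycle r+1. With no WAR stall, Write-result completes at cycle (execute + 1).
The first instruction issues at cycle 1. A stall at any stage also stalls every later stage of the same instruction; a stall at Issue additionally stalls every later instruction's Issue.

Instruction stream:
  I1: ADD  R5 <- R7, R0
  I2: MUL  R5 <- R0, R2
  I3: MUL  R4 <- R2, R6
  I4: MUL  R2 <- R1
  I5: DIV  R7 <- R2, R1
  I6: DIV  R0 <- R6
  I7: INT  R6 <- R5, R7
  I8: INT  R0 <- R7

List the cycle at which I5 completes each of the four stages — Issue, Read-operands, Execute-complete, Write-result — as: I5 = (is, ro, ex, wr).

I5 = (21, 27, 35, 36)

[I1] 1/2/4/5
[I2] 6/7/11/12  (WAW R5: wait I1 write@5)
[I3] 13/14/18/19  (struct: MUL busy until I2 writes@12)
[I4] 20/21/25/26  (struct: MUL busy until I3 writes@19)
[I5] 21/27/35/36  (RAW R2: wait I4 write@26)
[I6] 37/38/46/47  (struct: DIV busy until I5 writes@36)
[I7] 38/39/40/41
[I8] 48/49/50/51  (WAW R0: wait I6 write@47)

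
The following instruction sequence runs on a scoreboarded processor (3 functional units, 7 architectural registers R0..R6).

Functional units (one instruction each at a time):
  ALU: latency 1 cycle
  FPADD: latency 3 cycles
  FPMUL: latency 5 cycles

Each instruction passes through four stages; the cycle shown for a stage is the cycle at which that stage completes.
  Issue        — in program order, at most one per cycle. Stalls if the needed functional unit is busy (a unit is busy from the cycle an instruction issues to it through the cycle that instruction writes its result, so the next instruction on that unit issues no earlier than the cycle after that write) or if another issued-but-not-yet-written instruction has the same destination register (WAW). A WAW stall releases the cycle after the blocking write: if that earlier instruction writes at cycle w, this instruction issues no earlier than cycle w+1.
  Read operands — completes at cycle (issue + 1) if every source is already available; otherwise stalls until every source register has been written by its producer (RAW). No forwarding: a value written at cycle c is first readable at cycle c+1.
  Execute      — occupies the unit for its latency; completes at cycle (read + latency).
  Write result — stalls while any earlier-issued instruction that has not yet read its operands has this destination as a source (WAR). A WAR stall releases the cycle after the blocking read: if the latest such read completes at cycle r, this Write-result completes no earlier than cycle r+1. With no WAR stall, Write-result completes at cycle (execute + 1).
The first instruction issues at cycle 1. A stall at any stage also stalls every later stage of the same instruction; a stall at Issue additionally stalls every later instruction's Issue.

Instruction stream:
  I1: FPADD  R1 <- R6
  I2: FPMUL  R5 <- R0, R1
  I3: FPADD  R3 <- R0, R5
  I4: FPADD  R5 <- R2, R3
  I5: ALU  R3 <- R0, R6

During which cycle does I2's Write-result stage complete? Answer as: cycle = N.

I1  is:1  ro:2  ex:5  wr:6
I2  is:2  ro:7  ex:12  wr:13  — RAW R1: wait I1 write@6
I3  is:7  ro:14  ex:17  wr:18  — struct: FPADD busy until I1 writes@6, RAW R5: wait I2 write@13
I4  is:19  ro:20  ex:23  wr:24  — struct: FPADD busy until I3 writes@18
I5  is:20  ro:21  ex:22  wr:23

cycle = 13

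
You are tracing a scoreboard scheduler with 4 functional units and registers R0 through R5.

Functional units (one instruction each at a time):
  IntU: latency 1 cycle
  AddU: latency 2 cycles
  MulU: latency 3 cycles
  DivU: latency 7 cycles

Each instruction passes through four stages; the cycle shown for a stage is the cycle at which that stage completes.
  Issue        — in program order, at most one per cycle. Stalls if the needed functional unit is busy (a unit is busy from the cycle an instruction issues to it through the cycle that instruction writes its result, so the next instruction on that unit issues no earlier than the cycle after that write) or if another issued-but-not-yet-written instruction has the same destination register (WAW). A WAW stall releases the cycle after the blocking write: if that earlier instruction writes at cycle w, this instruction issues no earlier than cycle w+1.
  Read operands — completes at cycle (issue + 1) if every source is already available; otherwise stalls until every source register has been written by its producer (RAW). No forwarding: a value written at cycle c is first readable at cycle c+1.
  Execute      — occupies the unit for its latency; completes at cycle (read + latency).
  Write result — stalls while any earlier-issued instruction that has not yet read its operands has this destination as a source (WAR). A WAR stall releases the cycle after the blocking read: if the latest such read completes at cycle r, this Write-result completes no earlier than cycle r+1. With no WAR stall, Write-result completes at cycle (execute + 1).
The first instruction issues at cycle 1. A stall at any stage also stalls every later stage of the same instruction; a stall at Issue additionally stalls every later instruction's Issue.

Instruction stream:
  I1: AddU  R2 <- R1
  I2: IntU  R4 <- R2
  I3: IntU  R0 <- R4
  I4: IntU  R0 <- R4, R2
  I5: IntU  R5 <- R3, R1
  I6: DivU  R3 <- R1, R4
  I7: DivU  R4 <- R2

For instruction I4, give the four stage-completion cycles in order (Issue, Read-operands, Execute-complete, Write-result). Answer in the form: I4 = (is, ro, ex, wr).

  I1 | 1 | 2 | 4 | 5
  I2 | 2 | 6 | 7 | 8   RAW R2: wait I1 write@5
  I3 | 9 | 10 | 11 | 12   struct: IntU busy until I2 writes@8
  I4 | 13 | 14 | 15 | 16   struct: IntU busy until I3 writes@12
  I5 | 17 | 18 | 19 | 20   struct: IntU busy until I4 writes@16
  I6 | 18 | 19 | 26 | 27
  I7 | 28 | 29 | 36 | 37   struct: DivU busy until I6 writes@27

I4 = (13, 14, 15, 16)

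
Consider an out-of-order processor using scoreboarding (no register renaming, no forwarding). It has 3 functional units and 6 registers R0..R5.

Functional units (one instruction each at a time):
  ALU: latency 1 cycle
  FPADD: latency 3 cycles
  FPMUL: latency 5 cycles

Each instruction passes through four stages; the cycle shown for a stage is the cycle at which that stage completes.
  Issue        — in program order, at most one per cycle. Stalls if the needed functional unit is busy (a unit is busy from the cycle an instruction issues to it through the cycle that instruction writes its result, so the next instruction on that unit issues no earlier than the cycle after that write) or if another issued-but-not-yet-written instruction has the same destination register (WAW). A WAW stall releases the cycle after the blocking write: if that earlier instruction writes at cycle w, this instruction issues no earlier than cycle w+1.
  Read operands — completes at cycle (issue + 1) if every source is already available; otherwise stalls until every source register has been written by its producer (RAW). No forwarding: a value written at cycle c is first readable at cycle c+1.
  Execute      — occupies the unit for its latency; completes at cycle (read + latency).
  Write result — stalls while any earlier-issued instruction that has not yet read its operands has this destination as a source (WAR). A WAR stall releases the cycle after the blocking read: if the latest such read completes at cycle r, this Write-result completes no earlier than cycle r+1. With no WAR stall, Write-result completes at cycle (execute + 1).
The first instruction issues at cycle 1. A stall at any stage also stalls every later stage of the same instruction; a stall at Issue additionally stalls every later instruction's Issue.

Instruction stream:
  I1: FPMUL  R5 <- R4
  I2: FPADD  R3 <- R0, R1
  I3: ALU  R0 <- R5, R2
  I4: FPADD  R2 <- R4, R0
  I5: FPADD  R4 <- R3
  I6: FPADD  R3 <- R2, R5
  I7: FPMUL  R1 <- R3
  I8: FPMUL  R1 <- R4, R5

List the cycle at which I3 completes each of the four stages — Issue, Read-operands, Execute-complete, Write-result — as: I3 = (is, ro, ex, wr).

I3 = (3, 9, 10, 11)

I1: IS=1 RO=2 EX=7 WR=8
I2: IS=2 RO=3 EX=6 WR=7
I3: IS=3 RO=9 EX=10 WR=11  [RAW R5: wait I1 write@8]
I4: IS=8 RO=12 EX=15 WR=16  [struct: FPADD busy until I2 writes@7; RAW R0: wait I3 write@11]
I5: IS=17 RO=18 EX=21 WR=22  [struct: FPADD busy until I4 writes@16]
I6: IS=23 RO=24 EX=27 WR=28  [struct: FPADD busy until I5 writes@22]
I7: IS=24 RO=29 EX=34 WR=35  [RAW R3: wait I6 write@28]
I8: IS=36 RO=37 EX=42 WR=43  [struct: FPMUL busy until I7 writes@35]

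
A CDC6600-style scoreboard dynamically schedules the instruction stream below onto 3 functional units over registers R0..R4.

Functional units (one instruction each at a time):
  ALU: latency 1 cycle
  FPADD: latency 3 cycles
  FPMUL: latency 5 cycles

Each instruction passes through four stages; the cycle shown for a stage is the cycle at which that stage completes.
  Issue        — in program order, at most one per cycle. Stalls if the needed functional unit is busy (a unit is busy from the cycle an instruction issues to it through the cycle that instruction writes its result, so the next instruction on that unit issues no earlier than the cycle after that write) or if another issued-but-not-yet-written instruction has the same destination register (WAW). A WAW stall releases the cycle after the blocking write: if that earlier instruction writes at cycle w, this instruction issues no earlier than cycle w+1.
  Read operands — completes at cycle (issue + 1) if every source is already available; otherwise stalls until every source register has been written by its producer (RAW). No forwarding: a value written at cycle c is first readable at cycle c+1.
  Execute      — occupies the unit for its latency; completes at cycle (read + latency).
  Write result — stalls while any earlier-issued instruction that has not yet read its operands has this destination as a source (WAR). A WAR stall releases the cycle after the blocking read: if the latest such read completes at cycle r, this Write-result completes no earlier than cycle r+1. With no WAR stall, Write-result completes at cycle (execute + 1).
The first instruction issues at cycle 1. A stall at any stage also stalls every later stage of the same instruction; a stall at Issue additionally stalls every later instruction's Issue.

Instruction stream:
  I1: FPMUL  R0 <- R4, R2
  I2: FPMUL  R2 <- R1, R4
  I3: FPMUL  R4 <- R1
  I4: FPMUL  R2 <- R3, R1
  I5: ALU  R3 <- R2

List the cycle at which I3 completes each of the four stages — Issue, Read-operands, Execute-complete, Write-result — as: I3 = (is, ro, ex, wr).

I1 -> (1, 2, 7, 8)
I2 -> (9, 10, 15, 16)  // struct: FPMUL busy until I1 writes@8
I3 -> (17, 18, 23, 24)  // struct: FPMUL busy until I2 writes@16
I4 -> (25, 26, 31, 32)  // struct: FPMUL busy until I3 writes@24
I5 -> (26, 33, 34, 35)  // RAW R2: wait I4 write@32

I3 = (17, 18, 23, 24)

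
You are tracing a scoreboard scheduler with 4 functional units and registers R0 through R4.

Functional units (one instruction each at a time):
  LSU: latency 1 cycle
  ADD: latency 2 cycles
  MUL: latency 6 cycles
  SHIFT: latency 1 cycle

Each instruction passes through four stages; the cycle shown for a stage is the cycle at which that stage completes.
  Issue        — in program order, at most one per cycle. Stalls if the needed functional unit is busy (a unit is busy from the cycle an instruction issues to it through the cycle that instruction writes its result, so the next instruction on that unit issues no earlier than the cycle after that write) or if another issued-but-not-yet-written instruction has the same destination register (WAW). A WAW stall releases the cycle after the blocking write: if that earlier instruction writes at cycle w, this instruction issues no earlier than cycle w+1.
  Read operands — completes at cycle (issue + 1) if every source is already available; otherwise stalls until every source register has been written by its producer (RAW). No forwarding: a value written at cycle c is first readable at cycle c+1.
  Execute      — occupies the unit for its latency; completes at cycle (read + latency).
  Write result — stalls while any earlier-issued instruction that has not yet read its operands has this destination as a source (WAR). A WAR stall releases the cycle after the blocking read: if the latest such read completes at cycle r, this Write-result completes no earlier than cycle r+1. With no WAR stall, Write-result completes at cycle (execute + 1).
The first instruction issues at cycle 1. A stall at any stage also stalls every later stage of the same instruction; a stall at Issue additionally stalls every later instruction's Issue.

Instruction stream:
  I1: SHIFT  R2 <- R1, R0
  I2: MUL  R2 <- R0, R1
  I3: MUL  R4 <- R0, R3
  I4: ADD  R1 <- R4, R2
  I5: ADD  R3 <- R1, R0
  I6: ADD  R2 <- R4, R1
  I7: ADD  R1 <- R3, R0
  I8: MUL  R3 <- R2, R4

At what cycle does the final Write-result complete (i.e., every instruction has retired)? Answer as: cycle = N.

cycle = 46

  I1 | 1 | 2 | 3 | 4
  I2 | 5 | 6 | 12 | 13   WAW R2: wait I1 write@4
  I3 | 14 | 15 | 21 | 22   struct: MUL busy until I2 writes@13
  I4 | 15 | 23 | 25 | 26   RAW R4: wait I3 write@22
  I5 | 27 | 28 | 30 | 31   struct: ADD busy until I4 writes@26
  I6 | 32 | 33 | 35 | 36   struct: ADD busy until I5 writes@31
  I7 | 37 | 38 | 40 | 41   struct: ADD busy until I6 writes@36
  I8 | 38 | 39 | 45 | 46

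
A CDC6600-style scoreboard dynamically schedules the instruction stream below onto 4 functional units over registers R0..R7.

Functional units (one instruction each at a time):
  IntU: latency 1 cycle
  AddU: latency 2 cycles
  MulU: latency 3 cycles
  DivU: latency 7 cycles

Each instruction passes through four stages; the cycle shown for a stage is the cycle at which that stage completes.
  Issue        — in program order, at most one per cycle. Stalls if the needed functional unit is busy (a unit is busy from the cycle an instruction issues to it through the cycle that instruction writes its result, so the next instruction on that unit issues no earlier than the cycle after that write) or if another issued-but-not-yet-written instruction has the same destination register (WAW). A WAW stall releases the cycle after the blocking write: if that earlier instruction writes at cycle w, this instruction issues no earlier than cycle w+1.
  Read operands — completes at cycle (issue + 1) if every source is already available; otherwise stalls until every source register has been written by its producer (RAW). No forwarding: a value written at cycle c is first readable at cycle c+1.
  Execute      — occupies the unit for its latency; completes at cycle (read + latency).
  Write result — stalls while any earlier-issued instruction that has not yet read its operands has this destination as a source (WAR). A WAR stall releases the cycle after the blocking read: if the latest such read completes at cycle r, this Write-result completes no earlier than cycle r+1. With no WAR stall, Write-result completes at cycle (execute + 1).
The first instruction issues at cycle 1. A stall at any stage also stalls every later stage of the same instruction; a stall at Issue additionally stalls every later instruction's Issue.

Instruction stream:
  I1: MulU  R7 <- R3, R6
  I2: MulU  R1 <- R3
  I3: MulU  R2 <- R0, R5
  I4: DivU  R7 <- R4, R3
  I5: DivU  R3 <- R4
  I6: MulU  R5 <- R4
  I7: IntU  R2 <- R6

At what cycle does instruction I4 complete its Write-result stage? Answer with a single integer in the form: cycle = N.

I1: IS=1 RO=2 EX=5 WR=6
I2: IS=7 RO=8 EX=11 WR=12  [struct: MulU busy until I1 writes@6]
I3: IS=13 RO=14 EX=17 WR=18  [struct: MulU busy until I2 writes@12]
I4: IS=14 RO=15 EX=22 WR=23
I5: IS=24 RO=25 EX=32 WR=33  [struct: DivU busy until I4 writes@23]
I6: IS=25 RO=26 EX=29 WR=30
I7: IS=26 RO=27 EX=28 WR=29

cycle = 23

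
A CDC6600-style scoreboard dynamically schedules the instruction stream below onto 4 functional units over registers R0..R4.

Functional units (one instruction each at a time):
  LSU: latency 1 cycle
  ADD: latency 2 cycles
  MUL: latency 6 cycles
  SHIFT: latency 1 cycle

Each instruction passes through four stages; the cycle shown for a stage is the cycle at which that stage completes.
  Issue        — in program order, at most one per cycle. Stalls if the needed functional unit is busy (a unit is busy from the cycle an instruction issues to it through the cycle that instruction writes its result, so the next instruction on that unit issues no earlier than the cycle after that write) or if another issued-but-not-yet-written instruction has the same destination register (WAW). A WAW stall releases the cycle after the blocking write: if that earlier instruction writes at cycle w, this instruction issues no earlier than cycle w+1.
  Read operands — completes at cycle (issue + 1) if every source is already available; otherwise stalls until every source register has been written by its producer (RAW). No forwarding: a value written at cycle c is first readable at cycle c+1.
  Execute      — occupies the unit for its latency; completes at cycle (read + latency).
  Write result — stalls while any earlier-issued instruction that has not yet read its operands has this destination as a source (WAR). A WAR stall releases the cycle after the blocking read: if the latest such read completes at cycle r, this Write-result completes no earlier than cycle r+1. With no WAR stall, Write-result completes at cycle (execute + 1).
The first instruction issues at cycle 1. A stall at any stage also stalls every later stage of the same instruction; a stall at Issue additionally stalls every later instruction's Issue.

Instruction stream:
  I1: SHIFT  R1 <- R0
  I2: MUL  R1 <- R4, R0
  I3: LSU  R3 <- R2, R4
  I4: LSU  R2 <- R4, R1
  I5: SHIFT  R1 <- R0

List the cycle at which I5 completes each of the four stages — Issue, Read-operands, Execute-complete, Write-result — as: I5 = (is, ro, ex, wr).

I5 = (14, 15, 16, 17)

1) issue 1, read 2, done 3, write 4
2) issue 5, read 6, done 12, write 13  <WAW R1: wait I1 write@4>
3) issue 6, read 7, done 8, write 9
4) issue 10, read 14, done 15, write 16  <struct: LSU busy until I3 writes@9 / RAW R1: wait I2 write@13>
5) issue 14, read 15, done 16, write 17  <WAW R1: wait I2 write@13>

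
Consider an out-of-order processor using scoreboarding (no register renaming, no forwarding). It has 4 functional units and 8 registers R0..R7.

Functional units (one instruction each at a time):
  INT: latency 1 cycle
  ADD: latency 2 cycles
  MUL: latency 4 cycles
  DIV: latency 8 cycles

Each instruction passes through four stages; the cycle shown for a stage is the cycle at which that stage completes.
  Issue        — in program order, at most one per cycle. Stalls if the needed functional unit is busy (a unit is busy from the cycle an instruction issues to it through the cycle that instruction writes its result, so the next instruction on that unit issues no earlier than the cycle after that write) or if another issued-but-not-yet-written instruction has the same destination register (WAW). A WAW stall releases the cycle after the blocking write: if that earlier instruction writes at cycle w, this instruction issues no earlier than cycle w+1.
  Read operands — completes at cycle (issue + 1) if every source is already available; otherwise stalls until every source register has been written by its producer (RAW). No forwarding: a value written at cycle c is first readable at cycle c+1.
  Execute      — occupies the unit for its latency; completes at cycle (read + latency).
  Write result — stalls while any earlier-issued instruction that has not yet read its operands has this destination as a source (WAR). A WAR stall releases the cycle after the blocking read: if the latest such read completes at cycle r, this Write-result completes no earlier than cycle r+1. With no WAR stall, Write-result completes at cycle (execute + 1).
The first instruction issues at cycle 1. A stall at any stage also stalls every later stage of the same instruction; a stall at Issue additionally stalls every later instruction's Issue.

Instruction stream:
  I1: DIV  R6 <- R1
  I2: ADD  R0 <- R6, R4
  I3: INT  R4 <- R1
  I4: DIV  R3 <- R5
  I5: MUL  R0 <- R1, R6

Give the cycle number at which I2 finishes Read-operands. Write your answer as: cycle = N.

[1] I1→DIV
[2] I1 RO, I2→ADD
[3] I3→INT
[4] I3 RO
[5] I3 EX
[10] I1 EX
[11] I1 WR R6
[12] I2 RO, I4→DIV
[13] I3 WR R4, I4 RO
[14] I2 EX
[15] I2 WR R0
[16] I5→MUL
[17] I5 RO
[21] I4 EX, I5 EX
[22] I4 WR R3, I5 WR R0

cycle = 12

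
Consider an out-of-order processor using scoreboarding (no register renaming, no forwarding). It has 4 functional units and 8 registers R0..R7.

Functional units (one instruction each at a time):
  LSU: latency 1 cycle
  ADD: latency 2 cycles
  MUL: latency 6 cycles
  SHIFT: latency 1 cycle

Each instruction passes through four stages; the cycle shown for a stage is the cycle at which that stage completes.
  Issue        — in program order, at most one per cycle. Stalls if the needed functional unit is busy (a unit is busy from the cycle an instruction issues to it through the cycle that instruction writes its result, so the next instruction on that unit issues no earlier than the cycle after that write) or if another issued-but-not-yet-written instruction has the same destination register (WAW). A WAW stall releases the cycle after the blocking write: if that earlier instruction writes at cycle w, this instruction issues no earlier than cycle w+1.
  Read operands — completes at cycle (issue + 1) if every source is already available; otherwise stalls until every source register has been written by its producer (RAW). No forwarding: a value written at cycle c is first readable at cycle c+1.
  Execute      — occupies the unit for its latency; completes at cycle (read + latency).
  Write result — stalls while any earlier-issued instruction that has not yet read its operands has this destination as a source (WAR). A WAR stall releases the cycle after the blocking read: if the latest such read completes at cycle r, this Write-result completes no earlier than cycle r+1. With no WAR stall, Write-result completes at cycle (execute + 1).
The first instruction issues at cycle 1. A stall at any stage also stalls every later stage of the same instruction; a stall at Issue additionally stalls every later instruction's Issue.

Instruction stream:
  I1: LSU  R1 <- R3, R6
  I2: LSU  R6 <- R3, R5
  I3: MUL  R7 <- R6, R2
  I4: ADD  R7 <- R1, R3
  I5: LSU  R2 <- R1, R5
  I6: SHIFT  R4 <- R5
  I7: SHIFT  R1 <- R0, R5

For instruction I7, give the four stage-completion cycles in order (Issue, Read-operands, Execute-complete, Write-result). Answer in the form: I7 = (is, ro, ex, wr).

I7 = (23, 24, 25, 26)

[I1] 1/2/3/4
[I2] 5/6/7/8  (struct: LSU busy until I1 writes@4)
[I3] 6/9/15/16  (RAW R6: wait I2 write@8)
[I4] 17/18/20/21  (WAW R7: wait I3 write@16)
[I5] 18/19/20/21
[I6] 19/20/21/22
[I7] 23/24/25/26  (struct: SHIFT busy until I6 writes@22)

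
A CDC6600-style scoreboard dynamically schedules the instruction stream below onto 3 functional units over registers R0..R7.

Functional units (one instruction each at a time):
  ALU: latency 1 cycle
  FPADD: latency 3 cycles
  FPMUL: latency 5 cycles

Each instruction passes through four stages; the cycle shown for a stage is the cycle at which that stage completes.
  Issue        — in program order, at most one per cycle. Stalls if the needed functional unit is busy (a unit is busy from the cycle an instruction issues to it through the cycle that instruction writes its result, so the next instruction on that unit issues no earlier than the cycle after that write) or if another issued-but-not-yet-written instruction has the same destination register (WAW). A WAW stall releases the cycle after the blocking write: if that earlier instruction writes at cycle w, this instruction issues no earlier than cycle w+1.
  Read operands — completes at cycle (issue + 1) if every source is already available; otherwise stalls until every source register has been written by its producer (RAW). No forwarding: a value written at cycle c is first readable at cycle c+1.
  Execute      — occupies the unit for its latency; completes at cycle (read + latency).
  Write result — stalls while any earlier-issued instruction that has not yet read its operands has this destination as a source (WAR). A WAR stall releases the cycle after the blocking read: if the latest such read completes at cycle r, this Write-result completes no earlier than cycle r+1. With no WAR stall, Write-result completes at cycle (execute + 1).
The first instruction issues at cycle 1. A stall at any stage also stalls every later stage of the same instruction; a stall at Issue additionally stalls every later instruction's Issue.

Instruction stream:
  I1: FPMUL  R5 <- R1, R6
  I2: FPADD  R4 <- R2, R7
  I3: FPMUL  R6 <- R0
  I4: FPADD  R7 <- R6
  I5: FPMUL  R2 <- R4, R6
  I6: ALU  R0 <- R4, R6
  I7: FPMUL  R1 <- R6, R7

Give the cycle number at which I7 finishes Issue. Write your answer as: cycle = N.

cycle = 25

t=1  I1→FPMUL
t=2  I1 RO · I2→FPADD
t=3  I2 RO
t=6  I2 EX
t=7  I1 EX · I2 WR R4
t=8  I1 WR R5
t=9  I3→FPMUL
t=10  I3 RO · I4→FPADD
t=15  I3 EX
t=16  I3 WR R6
t=17  I4 RO · I5→FPMUL
t=18  I5 RO · I6→ALU
t=19  I6 RO
t=20  I4 EX · I6 EX
t=21  I4 WR R7 · I6 WR R0
t=23  I5 EX
t=24  I5 WR R2
t=25  I7→FPMUL
t=26  I7 RO
t=31  I7 EX
t=32  I7 WR R1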